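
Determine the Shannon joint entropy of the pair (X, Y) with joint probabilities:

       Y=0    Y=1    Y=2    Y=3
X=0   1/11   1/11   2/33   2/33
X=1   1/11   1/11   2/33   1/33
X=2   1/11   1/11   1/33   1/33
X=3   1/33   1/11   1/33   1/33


H(X,Y) = -Σ p(x,y) log₂ p(x,y)
  p(0,0)=1/11: -0.0909 × log₂(0.0909) = 0.3145
  p(0,1)=1/11: -0.0909 × log₂(0.0909) = 0.3145
  p(0,2)=2/33: -0.0606 × log₂(0.0606) = 0.2451
  p(0,3)=2/33: -0.0606 × log₂(0.0606) = 0.2451
  p(1,0)=1/11: -0.0909 × log₂(0.0909) = 0.3145
  p(1,1)=1/11: -0.0909 × log₂(0.0909) = 0.3145
  p(1,2)=2/33: -0.0606 × log₂(0.0606) = 0.2451
  p(1,3)=1/33: -0.0303 × log₂(0.0303) = 0.1529
  p(2,0)=1/11: -0.0909 × log₂(0.0909) = 0.3145
  p(2,1)=1/11: -0.0909 × log₂(0.0909) = 0.3145
  p(2,2)=1/33: -0.0303 × log₂(0.0303) = 0.1529
  p(2,3)=1/33: -0.0303 × log₂(0.0303) = 0.1529
  p(3,0)=1/33: -0.0303 × log₂(0.0303) = 0.1529
  p(3,1)=1/11: -0.0909 × log₂(0.0909) = 0.3145
  p(3,2)=1/33: -0.0303 × log₂(0.0303) = 0.1529
  p(3,3)=1/33: -0.0303 × log₂(0.0303) = 0.1529
H(X,Y) = 3.8540 bits


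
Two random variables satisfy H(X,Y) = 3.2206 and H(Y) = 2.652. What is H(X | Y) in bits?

Chain rule: H(X,Y) = H(X|Y) + H(Y)
H(X|Y) = H(X,Y) - H(Y) = 3.2206 - 2.652 = 0.5686 bits


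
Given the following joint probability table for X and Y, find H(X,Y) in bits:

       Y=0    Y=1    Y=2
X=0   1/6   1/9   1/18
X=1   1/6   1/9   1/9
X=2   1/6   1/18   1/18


H(X,Y) = -Σ p(x,y) log₂ p(x,y)
  p(0,0)=1/6: -0.1667 × log₂(0.1667) = 0.4308
  p(0,1)=1/9: -0.1111 × log₂(0.1111) = 0.3522
  p(0,2)=1/18: -0.0556 × log₂(0.0556) = 0.2317
  p(1,0)=1/6: -0.1667 × log₂(0.1667) = 0.4308
  p(1,1)=1/9: -0.1111 × log₂(0.1111) = 0.3522
  p(1,2)=1/9: -0.1111 × log₂(0.1111) = 0.3522
  p(2,0)=1/6: -0.1667 × log₂(0.1667) = 0.4308
  p(2,1)=1/18: -0.0556 × log₂(0.0556) = 0.2317
  p(2,2)=1/18: -0.0556 × log₂(0.0556) = 0.2317
H(X,Y) = 3.0441 bits


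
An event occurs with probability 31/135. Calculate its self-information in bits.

Information content I(x) = -log₂(p(x))
I = -log₂(31/135) = -log₂(0.2296)
I = 2.1226 bits


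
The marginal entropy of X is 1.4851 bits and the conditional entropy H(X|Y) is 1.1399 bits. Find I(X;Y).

I(X;Y) = H(X) - H(X|Y)
I(X;Y) = 1.4851 - 1.1399 = 0.3452 bits


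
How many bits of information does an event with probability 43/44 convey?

Information content I(x) = -log₂(p(x))
I = -log₂(43/44) = -log₂(0.9773)
I = 0.0332 bits


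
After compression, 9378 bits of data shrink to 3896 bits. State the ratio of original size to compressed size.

Compression ratio = Original / Compressed
= 9378 / 3896 = 2.41:1


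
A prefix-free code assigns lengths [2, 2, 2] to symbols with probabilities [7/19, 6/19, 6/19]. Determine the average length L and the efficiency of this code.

Average length L = Σ p_i × l_i = 2.0000 bits
Entropy H = 1.5810 bits
Efficiency η = H/L × 100% = 79.05%


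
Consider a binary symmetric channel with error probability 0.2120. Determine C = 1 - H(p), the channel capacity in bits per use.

For BSC with error probability p:
C = 1 - H(p) where H(p) is binary entropy
H(0.2120) = -0.2120 × log₂(0.2120) - 0.7880 × log₂(0.7880)
H(p) = 0.7453
C = 1 - 0.7453 = 0.2547 bits/use


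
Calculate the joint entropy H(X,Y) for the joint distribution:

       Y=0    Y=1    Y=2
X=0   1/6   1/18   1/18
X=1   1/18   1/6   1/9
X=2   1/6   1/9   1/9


H(X,Y) = -Σ p(x,y) log₂ p(x,y)
  p(0,0)=1/6: -0.1667 × log₂(0.1667) = 0.4308
  p(0,1)=1/18: -0.0556 × log₂(0.0556) = 0.2317
  p(0,2)=1/18: -0.0556 × log₂(0.0556) = 0.2317
  p(1,0)=1/18: -0.0556 × log₂(0.0556) = 0.2317
  p(1,1)=1/6: -0.1667 × log₂(0.1667) = 0.4308
  p(1,2)=1/9: -0.1111 × log₂(0.1111) = 0.3522
  p(2,0)=1/6: -0.1667 × log₂(0.1667) = 0.4308
  p(2,1)=1/9: -0.1111 × log₂(0.1111) = 0.3522
  p(2,2)=1/9: -0.1111 × log₂(0.1111) = 0.3522
H(X,Y) = 3.0441 bits


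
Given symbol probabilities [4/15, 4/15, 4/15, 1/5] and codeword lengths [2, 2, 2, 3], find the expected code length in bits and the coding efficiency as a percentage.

Average length L = Σ p_i × l_i = 2.2000 bits
Entropy H = 1.9899 bits
Efficiency η = H/L × 100% = 90.45%


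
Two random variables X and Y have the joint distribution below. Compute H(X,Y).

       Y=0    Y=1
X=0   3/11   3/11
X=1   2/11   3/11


H(X,Y) = -Σ p(x,y) log₂ p(x,y)
  p(0,0)=3/11: -0.2727 × log₂(0.2727) = 0.5112
  p(0,1)=3/11: -0.2727 × log₂(0.2727) = 0.5112
  p(1,0)=2/11: -0.1818 × log₂(0.1818) = 0.4472
  p(1,1)=3/11: -0.2727 × log₂(0.2727) = 0.5112
H(X,Y) = 1.9808 bits


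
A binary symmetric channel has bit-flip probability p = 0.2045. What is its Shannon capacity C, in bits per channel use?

For BSC with error probability p:
C = 1 - H(p) where H(p) is binary entropy
H(0.2045) = -0.2045 × log₂(0.2045) - 0.7955 × log₂(0.7955)
H(p) = 0.7308
C = 1 - 0.7308 = 0.2692 bits/use


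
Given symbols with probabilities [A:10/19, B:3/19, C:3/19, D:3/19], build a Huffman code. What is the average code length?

Huffman tree construction:
Combine smallest probabilities repeatedly
Resulting codes:
  A: 1 (length 1)
  B: 010 (length 3)
  C: 011 (length 3)
  D: 00 (length 2)
Average length = Σ p(s) × length(s) = 1.7895 bits


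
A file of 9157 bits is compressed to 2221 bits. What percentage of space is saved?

Space savings = (1 - Compressed/Original) × 100%
= (1 - 2221/9157) × 100%
= 75.75%


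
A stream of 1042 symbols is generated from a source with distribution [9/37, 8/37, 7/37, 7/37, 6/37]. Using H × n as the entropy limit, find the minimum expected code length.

Entropy H = 2.3083 bits/symbol
Minimum bits = H × n = 2.3083 × 1042
= 2405.27 bits


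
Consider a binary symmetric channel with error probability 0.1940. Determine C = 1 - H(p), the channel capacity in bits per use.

For BSC with error probability p:
C = 1 - H(p) where H(p) is binary entropy
H(0.1940) = -0.1940 × log₂(0.1940) - 0.8060 × log₂(0.8060)
H(p) = 0.7098
C = 1 - 0.7098 = 0.2902 bits/use


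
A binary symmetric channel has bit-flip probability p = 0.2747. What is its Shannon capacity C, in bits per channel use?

For BSC with error probability p:
C = 1 - H(p) where H(p) is binary entropy
H(0.2747) = -0.2747 × log₂(0.2747) - 0.7253 × log₂(0.7253)
H(p) = 0.8481
C = 1 - 0.8481 = 0.1519 bits/use


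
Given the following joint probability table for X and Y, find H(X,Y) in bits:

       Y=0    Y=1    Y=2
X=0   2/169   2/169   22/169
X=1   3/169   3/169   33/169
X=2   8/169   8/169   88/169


H(X,Y) = -Σ p(x,y) log₂ p(x,y)
  p(0,0)=2/169: -0.0118 × log₂(0.0118) = 0.0758
  p(0,1)=2/169: -0.0118 × log₂(0.0118) = 0.0758
  p(0,2)=22/169: -0.1302 × log₂(0.1302) = 0.3829
  p(1,0)=3/169: -0.0178 × log₂(0.0178) = 0.1032
  p(1,1)=3/169: -0.0178 × log₂(0.0178) = 0.1032
  p(1,2)=33/169: -0.1953 × log₂(0.1953) = 0.4601
  p(2,0)=8/169: -0.0473 × log₂(0.0473) = 0.2083
  p(2,1)=8/169: -0.0473 × log₂(0.0473) = 0.2083
  p(2,2)=88/169: -0.5207 × log₂(0.5207) = 0.4902
H(X,Y) = 2.1079 bits


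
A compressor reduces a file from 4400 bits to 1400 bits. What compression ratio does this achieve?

Compression ratio = Original / Compressed
= 4400 / 1400 = 3.14:1


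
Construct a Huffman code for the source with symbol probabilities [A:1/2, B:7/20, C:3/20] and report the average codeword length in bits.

Huffman tree construction:
Combine smallest probabilities repeatedly
Resulting codes:
  A: 0 (length 1)
  B: 11 (length 2)
  C: 10 (length 2)
Average length = Σ p(s) × length(s) = 1.5000 bits


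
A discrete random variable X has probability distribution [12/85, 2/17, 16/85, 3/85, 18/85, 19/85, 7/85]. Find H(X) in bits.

H(X) = -Σ p(x) log₂ p(x)
  -12/85 × log₂(12/85) = 0.3987
  -2/17 × log₂(2/17) = 0.3632
  -16/85 × log₂(16/85) = 0.4535
  -3/85 × log₂(3/85) = 0.1703
  -18/85 × log₂(18/85) = 0.4742
  -19/85 × log₂(19/85) = 0.4832
  -7/85 × log₂(7/85) = 0.2966
H(X) = 2.6398 bits


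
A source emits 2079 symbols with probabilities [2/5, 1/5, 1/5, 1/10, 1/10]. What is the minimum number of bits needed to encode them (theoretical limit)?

Entropy H = 2.1219 bits/symbol
Minimum bits = H × n = 2.1219 × 2079
= 4411.49 bits


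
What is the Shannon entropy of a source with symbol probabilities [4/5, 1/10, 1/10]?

H(X) = -Σ p(x) log₂ p(x)
  -4/5 × log₂(4/5) = 0.2575
  -1/10 × log₂(1/10) = 0.3322
  -1/10 × log₂(1/10) = 0.3322
H(X) = 0.9219 bits


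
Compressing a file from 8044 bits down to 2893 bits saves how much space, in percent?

Space savings = (1 - Compressed/Original) × 100%
= (1 - 2893/8044) × 100%
= 64.04%


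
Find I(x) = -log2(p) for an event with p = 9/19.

Information content I(x) = -log₂(p(x))
I = -log₂(9/19) = -log₂(0.4737)
I = 1.0780 bits


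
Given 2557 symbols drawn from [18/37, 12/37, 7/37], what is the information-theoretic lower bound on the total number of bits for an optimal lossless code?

Entropy H = 1.4870 bits/symbol
Minimum bits = H × n = 1.4870 × 2557
= 3802.33 bits


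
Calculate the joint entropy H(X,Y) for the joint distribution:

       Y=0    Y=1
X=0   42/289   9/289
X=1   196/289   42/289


H(X,Y) = -Σ p(x,y) log₂ p(x,y)
  p(0,0)=42/289: -0.1453 × log₂(0.1453) = 0.4044
  p(0,1)=9/289: -0.0311 × log₂(0.0311) = 0.1559
  p(1,0)=196/289: -0.6782 × log₂(0.6782) = 0.3799
  p(1,1)=42/289: -0.1453 × log₂(0.1453) = 0.4044
H(X,Y) = 1.3446 bits


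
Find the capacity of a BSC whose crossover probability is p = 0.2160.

For BSC with error probability p:
C = 1 - H(p) where H(p) is binary entropy
H(0.2160) = -0.2160 × log₂(0.2160) - 0.7840 × log₂(0.7840)
H(p) = 0.7528
C = 1 - 0.7528 = 0.2472 bits/use


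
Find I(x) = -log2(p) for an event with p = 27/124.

Information content I(x) = -log₂(p(x))
I = -log₂(27/124) = -log₂(0.2177)
I = 2.1993 bits


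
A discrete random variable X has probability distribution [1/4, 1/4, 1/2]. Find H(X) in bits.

H(X) = -Σ p(x) log₂ p(x)
  -1/4 × log₂(1/4) = 0.5000
  -1/4 × log₂(1/4) = 0.5000
  -1/2 × log₂(1/2) = 0.5000
H(X) = 1.5000 bits


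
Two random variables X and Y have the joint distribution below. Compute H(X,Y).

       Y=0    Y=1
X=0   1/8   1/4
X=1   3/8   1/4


H(X,Y) = -Σ p(x,y) log₂ p(x,y)
  p(0,0)=1/8: -0.1250 × log₂(0.1250) = 0.3750
  p(0,1)=1/4: -0.2500 × log₂(0.2500) = 0.5000
  p(1,0)=3/8: -0.3750 × log₂(0.3750) = 0.5306
  p(1,1)=1/4: -0.2500 × log₂(0.2500) = 0.5000
H(X,Y) = 1.9056 bits


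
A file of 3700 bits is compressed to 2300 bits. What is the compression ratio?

Compression ratio = Original / Compressed
= 3700 / 2300 = 1.61:1


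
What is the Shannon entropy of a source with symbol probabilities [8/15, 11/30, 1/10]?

H(X) = -Σ p(x) log₂ p(x)
  -8/15 × log₂(8/15) = 0.4837
  -11/30 × log₂(11/30) = 0.5307
  -1/10 × log₂(1/10) = 0.3322
H(X) = 1.3466 bits


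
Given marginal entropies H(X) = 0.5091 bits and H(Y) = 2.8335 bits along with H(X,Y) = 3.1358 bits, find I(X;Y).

I(X;Y) = H(X) + H(Y) - H(X,Y)
I(X;Y) = 0.5091 + 2.8335 - 3.1358 = 0.2068 bits


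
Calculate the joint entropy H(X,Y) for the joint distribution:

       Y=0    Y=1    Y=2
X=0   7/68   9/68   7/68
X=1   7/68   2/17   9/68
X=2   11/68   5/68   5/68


H(X,Y) = -Σ p(x,y) log₂ p(x,y)
  p(0,0)=7/68: -0.1029 × log₂(0.1029) = 0.3377
  p(0,1)=9/68: -0.1324 × log₂(0.1324) = 0.3861
  p(0,2)=7/68: -0.1029 × log₂(0.1029) = 0.3377
  p(1,0)=7/68: -0.1029 × log₂(0.1029) = 0.3377
  p(1,1)=2/17: -0.1176 × log₂(0.1176) = 0.3632
  p(1,2)=9/68: -0.1324 × log₂(0.1324) = 0.3861
  p(2,0)=11/68: -0.1618 × log₂(0.1618) = 0.4251
  p(2,1)=5/68: -0.0735 × log₂(0.0735) = 0.2769
  p(2,2)=5/68: -0.0735 × log₂(0.0735) = 0.2769
H(X,Y) = 3.1274 bits


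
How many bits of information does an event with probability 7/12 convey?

Information content I(x) = -log₂(p(x))
I = -log₂(7/12) = -log₂(0.5833)
I = 0.7776 bits


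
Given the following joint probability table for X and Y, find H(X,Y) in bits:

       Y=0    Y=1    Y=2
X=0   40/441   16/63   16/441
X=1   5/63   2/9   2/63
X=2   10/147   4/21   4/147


H(X,Y) = -Σ p(x,y) log₂ p(x,y)
  p(0,0)=40/441: -0.0907 × log₂(0.0907) = 0.3141
  p(0,1)=16/63: -0.2540 × log₂(0.2540) = 0.5022
  p(0,2)=16/441: -0.0363 × log₂(0.0363) = 0.1736
  p(1,0)=5/63: -0.0794 × log₂(0.0794) = 0.2901
  p(1,1)=2/9: -0.2222 × log₂(0.2222) = 0.4822
  p(1,2)=2/63: -0.0317 × log₂(0.0317) = 0.1580
  p(2,0)=10/147: -0.0680 × log₂(0.0680) = 0.2638
  p(2,1)=4/21: -0.1905 × log₂(0.1905) = 0.4557
  p(2,2)=4/147: -0.0272 × log₂(0.0272) = 0.1415
H(X,Y) = 2.7811 bits


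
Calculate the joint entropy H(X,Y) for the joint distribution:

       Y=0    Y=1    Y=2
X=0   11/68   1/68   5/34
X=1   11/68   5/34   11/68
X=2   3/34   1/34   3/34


H(X,Y) = -Σ p(x,y) log₂ p(x,y)
  p(0,0)=11/68: -0.1618 × log₂(0.1618) = 0.4251
  p(0,1)=1/68: -0.0147 × log₂(0.0147) = 0.0895
  p(0,2)=5/34: -0.1471 × log₂(0.1471) = 0.4067
  p(1,0)=11/68: -0.1618 × log₂(0.1618) = 0.4251
  p(1,1)=5/34: -0.1471 × log₂(0.1471) = 0.4067
  p(1,2)=11/68: -0.1618 × log₂(0.1618) = 0.4251
  p(2,0)=3/34: -0.0882 × log₂(0.0882) = 0.3090
  p(2,1)=1/34: -0.0294 × log₂(0.0294) = 0.1496
  p(2,2)=3/34: -0.0882 × log₂(0.0882) = 0.3090
H(X,Y) = 2.9460 bits


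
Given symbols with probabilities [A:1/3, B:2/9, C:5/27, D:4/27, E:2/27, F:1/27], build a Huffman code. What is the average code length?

Huffman tree construction:
Combine smallest probabilities repeatedly
Resulting codes:
  A: 11 (length 2)
  B: 01 (length 2)
  C: 00 (length 2)
  D: 101 (length 3)
  E: 1001 (length 4)
  F: 1000 (length 4)
Average length = Σ p(s) × length(s) = 2.3704 bits


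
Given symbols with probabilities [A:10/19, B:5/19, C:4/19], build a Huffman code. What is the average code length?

Huffman tree construction:
Combine smallest probabilities repeatedly
Resulting codes:
  A: 1 (length 1)
  B: 01 (length 2)
  C: 00 (length 2)
Average length = Σ p(s) × length(s) = 1.4737 bits


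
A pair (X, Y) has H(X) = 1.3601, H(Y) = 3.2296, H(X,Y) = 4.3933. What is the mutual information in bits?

I(X;Y) = H(X) + H(Y) - H(X,Y)
I(X;Y) = 1.3601 + 3.2296 - 4.3933 = 0.1964 bits


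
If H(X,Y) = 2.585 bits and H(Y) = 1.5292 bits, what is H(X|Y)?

Chain rule: H(X,Y) = H(X|Y) + H(Y)
H(X|Y) = H(X,Y) - H(Y) = 2.585 - 1.5292 = 1.0558 bits


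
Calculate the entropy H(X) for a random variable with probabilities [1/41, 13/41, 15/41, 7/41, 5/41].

H(X) = -Σ p(x) log₂ p(x)
  -1/41 × log₂(1/41) = 0.1307
  -13/41 × log₂(13/41) = 0.5254
  -15/41 × log₂(15/41) = 0.5307
  -7/41 × log₂(7/41) = 0.4354
  -5/41 × log₂(5/41) = 0.3702
H(X) = 1.9924 bits


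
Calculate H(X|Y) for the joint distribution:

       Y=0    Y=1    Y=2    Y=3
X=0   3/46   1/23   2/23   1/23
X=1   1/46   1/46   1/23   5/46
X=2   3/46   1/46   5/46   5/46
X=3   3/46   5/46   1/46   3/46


H(X|Y) = Σ_y p(y) H(X|Y=y)
  p(Y=0) = 5/23, H(X|Y=0) = 1.8955
  p(Y=1) = 9/46, H(X|Y=1) = 1.6577
  p(Y=2) = 6/23, H(X|Y=2) = 1.7842
  p(Y=3) = 15/46, H(X|Y=3) = 1.9086
H(X|Y) = 0.2174×1.8955 + 0.1957×1.6577 + 0.2609×1.7842 + 0.3261×1.9086 = 1.8242 bits


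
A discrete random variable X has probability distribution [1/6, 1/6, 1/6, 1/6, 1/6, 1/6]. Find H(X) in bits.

H(X) = -Σ p(x) log₂ p(x)
  -1/6 × log₂(1/6) = 0.4308
  -1/6 × log₂(1/6) = 0.4308
  -1/6 × log₂(1/6) = 0.4308
  -1/6 × log₂(1/6) = 0.4308
  -1/6 × log₂(1/6) = 0.4308
  -1/6 × log₂(1/6) = 0.4308
H(X) = 2.5850 bits


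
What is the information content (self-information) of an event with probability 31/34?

Information content I(x) = -log₂(p(x))
I = -log₂(31/34) = -log₂(0.9118)
I = 0.1333 bits


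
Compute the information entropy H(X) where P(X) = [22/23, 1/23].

H(X) = -Σ p(x) log₂ p(x)
  -22/23 × log₂(22/23) = 0.0613
  -1/23 × log₂(1/23) = 0.1967
H(X) = 0.2580 bits


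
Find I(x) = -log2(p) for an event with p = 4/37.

Information content I(x) = -log₂(p(x))
I = -log₂(4/37) = -log₂(0.1081)
I = 3.2095 bits


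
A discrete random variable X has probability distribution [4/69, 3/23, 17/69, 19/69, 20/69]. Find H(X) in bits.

H(X) = -Σ p(x) log₂ p(x)
  -4/69 × log₂(4/69) = 0.2382
  -3/23 × log₂(3/23) = 0.3833
  -17/69 × log₂(17/69) = 0.4979
  -19/69 × log₂(19/69) = 0.5123
  -20/69 × log₂(20/69) = 0.5179
H(X) = 2.1496 bits


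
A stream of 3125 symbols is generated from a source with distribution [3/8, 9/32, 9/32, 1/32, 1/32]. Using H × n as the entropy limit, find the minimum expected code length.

Entropy H = 1.8726 bits/symbol
Minimum bits = H × n = 1.8726 × 3125
= 5851.74 bits


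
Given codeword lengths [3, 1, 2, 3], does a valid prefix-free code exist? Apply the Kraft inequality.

Kraft inequality: Σ 2^(-l_i) ≤ 1 for prefix-free code
Calculating: 2^(-3) + 2^(-1) + 2^(-2) + 2^(-3)
= 0.125 + 0.5 + 0.25 + 0.125
= 1.0000
Since 1.0000 ≤ 1, prefix-free code exists


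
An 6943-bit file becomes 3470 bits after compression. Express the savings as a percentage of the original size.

Space savings = (1 - Compressed/Original) × 100%
= (1 - 3470/6943) × 100%
= 50.02%


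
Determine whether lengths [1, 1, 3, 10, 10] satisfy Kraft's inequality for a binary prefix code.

Kraft inequality: Σ 2^(-l_i) ≤ 1 for prefix-free code
Calculating: 2^(-1) + 2^(-1) + 2^(-3) + 2^(-10) + 2^(-10)
= 0.5 + 0.5 + 0.125 + 0.0009765625 + 0.0009765625
= 1.1270
Since 1.1270 > 1, prefix-free code does not exist


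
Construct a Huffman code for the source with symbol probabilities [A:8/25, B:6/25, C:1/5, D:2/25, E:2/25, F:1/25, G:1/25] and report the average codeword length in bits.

Huffman tree construction:
Combine smallest probabilities repeatedly
Resulting codes:
  A: 11 (length 2)
  B: 01 (length 2)
  C: 00 (length 2)
  D: 1010 (length 4)
  E: 1011 (length 4)
  F: 1000 (length 4)
  G: 1001 (length 4)
Average length = Σ p(s) × length(s) = 2.4800 bits


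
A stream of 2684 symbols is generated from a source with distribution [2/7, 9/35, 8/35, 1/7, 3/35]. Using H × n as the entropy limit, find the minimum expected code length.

Entropy H = 2.2118 bits/symbol
Minimum bits = H × n = 2.2118 × 2684
= 5936.38 bits


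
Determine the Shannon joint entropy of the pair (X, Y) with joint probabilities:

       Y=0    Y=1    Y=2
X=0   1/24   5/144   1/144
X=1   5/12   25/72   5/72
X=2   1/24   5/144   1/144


H(X,Y) = -Σ p(x,y) log₂ p(x,y)
  p(0,0)=1/24: -0.0417 × log₂(0.0417) = 0.1910
  p(0,1)=5/144: -0.0347 × log₂(0.0347) = 0.1683
  p(0,2)=1/144: -0.0069 × log₂(0.0069) = 0.0498
  p(1,0)=5/12: -0.4167 × log₂(0.4167) = 0.5263
  p(1,1)=25/72: -0.3472 × log₂(0.3472) = 0.5299
  p(1,2)=5/72: -0.0694 × log₂(0.0694) = 0.2672
  p(2,0)=1/24: -0.0417 × log₂(0.0417) = 0.1910
  p(2,1)=5/144: -0.0347 × log₂(0.0347) = 0.1683
  p(2,2)=1/144: -0.0069 × log₂(0.0069) = 0.0498
H(X,Y) = 2.1417 bits


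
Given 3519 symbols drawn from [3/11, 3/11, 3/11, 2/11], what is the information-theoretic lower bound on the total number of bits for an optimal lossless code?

Entropy H = 1.9808 bits/symbol
Minimum bits = H × n = 1.9808 × 3519
= 6970.53 bits


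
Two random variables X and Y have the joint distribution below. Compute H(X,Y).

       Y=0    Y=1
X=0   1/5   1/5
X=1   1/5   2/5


H(X,Y) = -Σ p(x,y) log₂ p(x,y)
  p(0,0)=1/5: -0.2000 × log₂(0.2000) = 0.4644
  p(0,1)=1/5: -0.2000 × log₂(0.2000) = 0.4644
  p(1,0)=1/5: -0.2000 × log₂(0.2000) = 0.4644
  p(1,1)=2/5: -0.4000 × log₂(0.4000) = 0.5288
H(X,Y) = 1.9219 bits


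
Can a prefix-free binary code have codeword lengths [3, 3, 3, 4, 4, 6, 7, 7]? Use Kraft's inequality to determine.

Kraft inequality: Σ 2^(-l_i) ≤ 1 for prefix-free code
Calculating: 2^(-3) + 2^(-3) + 2^(-3) + 2^(-4) + 2^(-4) + 2^(-6) + 2^(-7) + 2^(-7)
= 0.125 + 0.125 + 0.125 + 0.0625 + 0.0625 + 0.015625 + 0.0078125 + 0.0078125
= 0.5312
Since 0.5312 ≤ 1, prefix-free code exists


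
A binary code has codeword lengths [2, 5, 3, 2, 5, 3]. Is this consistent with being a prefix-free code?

Kraft inequality: Σ 2^(-l_i) ≤ 1 for prefix-free code
Calculating: 2^(-2) + 2^(-5) + 2^(-3) + 2^(-2) + 2^(-5) + 2^(-3)
= 0.25 + 0.03125 + 0.125 + 0.25 + 0.03125 + 0.125
= 0.8125
Since 0.8125 ≤ 1, prefix-free code exists


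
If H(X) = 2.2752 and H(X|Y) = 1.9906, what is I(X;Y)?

I(X;Y) = H(X) - H(X|Y)
I(X;Y) = 2.2752 - 1.9906 = 0.2846 bits


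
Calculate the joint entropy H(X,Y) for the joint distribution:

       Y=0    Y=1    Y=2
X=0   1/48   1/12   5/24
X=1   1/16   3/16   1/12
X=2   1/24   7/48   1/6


H(X,Y) = -Σ p(x,y) log₂ p(x,y)
  p(0,0)=1/48: -0.0208 × log₂(0.0208) = 0.1164
  p(0,1)=1/12: -0.0833 × log₂(0.0833) = 0.2987
  p(0,2)=5/24: -0.2083 × log₂(0.2083) = 0.4715
  p(1,0)=1/16: -0.0625 × log₂(0.0625) = 0.2500
  p(1,1)=3/16: -0.1875 × log₂(0.1875) = 0.4528
  p(1,2)=1/12: -0.0833 × log₂(0.0833) = 0.2987
  p(2,0)=1/24: -0.0417 × log₂(0.0417) = 0.1910
  p(2,1)=7/48: -0.1458 × log₂(0.1458) = 0.4051
  p(2,2)=1/6: -0.1667 × log₂(0.1667) = 0.4308
H(X,Y) = 2.9151 bits


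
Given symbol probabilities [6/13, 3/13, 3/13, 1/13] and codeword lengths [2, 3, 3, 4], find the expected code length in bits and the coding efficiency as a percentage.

Average length L = Σ p_i × l_i = 2.6154 bits
Entropy H = 1.7759 bits
Efficiency η = H/L × 100% = 67.90%


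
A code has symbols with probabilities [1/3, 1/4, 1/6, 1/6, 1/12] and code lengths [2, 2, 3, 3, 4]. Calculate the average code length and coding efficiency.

Average length L = Σ p_i × l_i = 2.5000 bits
Entropy H = 2.1887 bits
Efficiency η = H/L × 100% = 87.55%


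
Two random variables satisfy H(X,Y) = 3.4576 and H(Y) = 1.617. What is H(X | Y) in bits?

Chain rule: H(X,Y) = H(X|Y) + H(Y)
H(X|Y) = H(X,Y) - H(Y) = 3.4576 - 1.617 = 1.8406 bits


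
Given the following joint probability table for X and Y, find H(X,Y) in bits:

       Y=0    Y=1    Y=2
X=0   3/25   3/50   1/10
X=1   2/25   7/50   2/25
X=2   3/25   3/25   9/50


H(X,Y) = -Σ p(x,y) log₂ p(x,y)
  p(0,0)=3/25: -0.1200 × log₂(0.1200) = 0.3671
  p(0,1)=3/50: -0.0600 × log₂(0.0600) = 0.2435
  p(0,2)=1/10: -0.1000 × log₂(0.1000) = 0.3322
  p(1,0)=2/25: -0.0800 × log₂(0.0800) = 0.2915
  p(1,1)=7/50: -0.1400 × log₂(0.1400) = 0.3971
  p(1,2)=2/25: -0.0800 × log₂(0.0800) = 0.2915
  p(2,0)=3/25: -0.1200 × log₂(0.1200) = 0.3671
  p(2,1)=3/25: -0.1200 × log₂(0.1200) = 0.3671
  p(2,2)=9/50: -0.1800 × log₂(0.1800) = 0.4453
H(X,Y) = 3.1024 bits


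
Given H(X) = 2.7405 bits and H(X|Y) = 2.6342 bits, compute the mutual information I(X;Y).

I(X;Y) = H(X) - H(X|Y)
I(X;Y) = 2.7405 - 2.6342 = 0.1063 bits


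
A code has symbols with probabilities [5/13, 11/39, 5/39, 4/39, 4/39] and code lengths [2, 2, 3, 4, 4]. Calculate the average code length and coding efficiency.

Average length L = Σ p_i × l_i = 2.5385 bits
Entropy H = 2.0991 bits
Efficiency η = H/L × 100% = 82.69%


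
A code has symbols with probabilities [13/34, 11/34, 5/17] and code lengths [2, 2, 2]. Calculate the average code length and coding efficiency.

Average length L = Σ p_i × l_i = 2.0000 bits
Entropy H = 1.5763 bits
Efficiency η = H/L × 100% = 78.82%


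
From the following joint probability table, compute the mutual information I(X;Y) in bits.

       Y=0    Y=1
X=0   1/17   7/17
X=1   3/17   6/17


H(X) = 0.9975, H(Y) = 0.7871, H(X,Y) = 1.7395
I(X;Y) = H(X) + H(Y) - H(X,Y) = 0.0452 bits


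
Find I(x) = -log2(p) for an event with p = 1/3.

Information content I(x) = -log₂(p(x))
I = -log₂(1/3) = -log₂(0.3333)
I = 1.5850 bits


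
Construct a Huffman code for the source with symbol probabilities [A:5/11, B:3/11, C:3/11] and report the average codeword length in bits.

Huffman tree construction:
Combine smallest probabilities repeatedly
Resulting codes:
  A: 0 (length 1)
  B: 10 (length 2)
  C: 11 (length 2)
Average length = Σ p(s) × length(s) = 1.5455 bits


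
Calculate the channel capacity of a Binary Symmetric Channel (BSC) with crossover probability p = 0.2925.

For BSC with error probability p:
C = 1 - H(p) where H(p) is binary entropy
H(0.2925) = -0.2925 × log₂(0.2925) - 0.7075 × log₂(0.7075)
H(p) = 0.8719
C = 1 - 0.8719 = 0.1281 bits/use


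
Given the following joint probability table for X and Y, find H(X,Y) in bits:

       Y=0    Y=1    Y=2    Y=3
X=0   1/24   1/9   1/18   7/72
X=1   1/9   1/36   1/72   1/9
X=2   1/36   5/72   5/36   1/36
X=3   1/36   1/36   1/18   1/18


H(X,Y) = -Σ p(x,y) log₂ p(x,y)
  p(0,0)=1/24: -0.0417 × log₂(0.0417) = 0.1910
  p(0,1)=1/9: -0.1111 × log₂(0.1111) = 0.3522
  p(0,2)=1/18: -0.0556 × log₂(0.0556) = 0.2317
  p(0,3)=7/72: -0.0972 × log₂(0.0972) = 0.3269
  p(1,0)=1/9: -0.1111 × log₂(0.1111) = 0.3522
  p(1,1)=1/36: -0.0278 × log₂(0.0278) = 0.1436
  p(1,2)=1/72: -0.0139 × log₂(0.0139) = 0.0857
  p(1,3)=1/9: -0.1111 × log₂(0.1111) = 0.3522
  p(2,0)=1/36: -0.0278 × log₂(0.0278) = 0.1436
  p(2,1)=5/72: -0.0694 × log₂(0.0694) = 0.2672
  p(2,2)=5/36: -0.1389 × log₂(0.1389) = 0.3956
  p(2,3)=1/36: -0.0278 × log₂(0.0278) = 0.1436
  p(3,0)=1/36: -0.0278 × log₂(0.0278) = 0.1436
  p(3,1)=1/36: -0.0278 × log₂(0.0278) = 0.1436
  p(3,2)=1/18: -0.0556 × log₂(0.0556) = 0.2317
  p(3,3)=1/18: -0.0556 × log₂(0.0556) = 0.2317
H(X,Y) = 3.7361 bits


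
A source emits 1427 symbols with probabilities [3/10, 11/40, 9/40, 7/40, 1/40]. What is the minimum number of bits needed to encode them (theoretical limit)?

Entropy H = 2.0906 bits/symbol
Minimum bits = H × n = 2.0906 × 1427
= 2983.25 bits


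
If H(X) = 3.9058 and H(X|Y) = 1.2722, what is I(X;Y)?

I(X;Y) = H(X) - H(X|Y)
I(X;Y) = 3.9058 - 1.2722 = 2.6336 bits


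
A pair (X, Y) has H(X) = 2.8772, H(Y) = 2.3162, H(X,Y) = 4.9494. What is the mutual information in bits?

I(X;Y) = H(X) + H(Y) - H(X,Y)
I(X;Y) = 2.8772 + 2.3162 - 4.9494 = 0.244 bits


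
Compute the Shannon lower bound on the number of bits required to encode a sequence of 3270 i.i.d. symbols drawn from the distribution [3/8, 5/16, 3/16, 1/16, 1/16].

Entropy H = 2.0079 bits/symbol
Minimum bits = H × n = 2.0079 × 3270
= 6565.69 bits


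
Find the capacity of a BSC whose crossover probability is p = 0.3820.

For BSC with error probability p:
C = 1 - H(p) where H(p) is binary entropy
H(0.3820) = -0.3820 × log₂(0.3820) - 0.6180 × log₂(0.6180)
H(p) = 0.9594
C = 1 - 0.9594 = 0.0406 bits/use


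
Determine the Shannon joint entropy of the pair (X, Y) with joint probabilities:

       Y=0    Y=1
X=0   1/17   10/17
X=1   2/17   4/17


H(X,Y) = -Σ p(x,y) log₂ p(x,y)
  p(0,0)=1/17: -0.0588 × log₂(0.0588) = 0.2404
  p(0,1)=10/17: -0.5882 × log₂(0.5882) = 0.4503
  p(1,0)=2/17: -0.1176 × log₂(0.1176) = 0.3632
  p(1,1)=4/17: -0.2353 × log₂(0.2353) = 0.4912
H(X,Y) = 1.5452 bits


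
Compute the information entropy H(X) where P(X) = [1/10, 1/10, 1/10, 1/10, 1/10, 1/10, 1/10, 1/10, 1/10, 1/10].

H(X) = -Σ p(x) log₂ p(x)
  -1/10 × log₂(1/10) = 0.3322
  -1/10 × log₂(1/10) = 0.3322
  -1/10 × log₂(1/10) = 0.3322
  -1/10 × log₂(1/10) = 0.3322
  -1/10 × log₂(1/10) = 0.3322
  -1/10 × log₂(1/10) = 0.3322
  -1/10 × log₂(1/10) = 0.3322
  -1/10 × log₂(1/10) = 0.3322
  -1/10 × log₂(1/10) = 0.3322
  -1/10 × log₂(1/10) = 0.3322
H(X) = 3.3219 bits


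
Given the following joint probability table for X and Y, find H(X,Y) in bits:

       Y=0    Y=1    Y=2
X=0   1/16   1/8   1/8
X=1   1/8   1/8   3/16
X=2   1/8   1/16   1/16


H(X,Y) = -Σ p(x,y) log₂ p(x,y)
  p(0,0)=1/16: -0.0625 × log₂(0.0625) = 0.2500
  p(0,1)=1/8: -0.1250 × log₂(0.1250) = 0.3750
  p(0,2)=1/8: -0.1250 × log₂(0.1250) = 0.3750
  p(1,0)=1/8: -0.1250 × log₂(0.1250) = 0.3750
  p(1,1)=1/8: -0.1250 × log₂(0.1250) = 0.3750
  p(1,2)=3/16: -0.1875 × log₂(0.1875) = 0.4528
  p(2,0)=1/8: -0.1250 × log₂(0.1250) = 0.3750
  p(2,1)=1/16: -0.0625 × log₂(0.0625) = 0.2500
  p(2,2)=1/16: -0.0625 × log₂(0.0625) = 0.2500
H(X,Y) = 3.0778 bits


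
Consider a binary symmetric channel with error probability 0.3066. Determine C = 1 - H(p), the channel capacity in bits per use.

For BSC with error probability p:
C = 1 - H(p) where H(p) is binary entropy
H(0.3066) = -0.3066 × log₂(0.3066) - 0.6934 × log₂(0.6934)
H(p) = 0.8892
C = 1 - 0.8892 = 0.1108 bits/use


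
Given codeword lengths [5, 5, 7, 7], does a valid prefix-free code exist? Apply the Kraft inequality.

Kraft inequality: Σ 2^(-l_i) ≤ 1 for prefix-free code
Calculating: 2^(-5) + 2^(-5) + 2^(-7) + 2^(-7)
= 0.03125 + 0.03125 + 0.0078125 + 0.0078125
= 0.0781
Since 0.0781 ≤ 1, prefix-free code exists


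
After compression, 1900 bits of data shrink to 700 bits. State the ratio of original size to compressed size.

Compression ratio = Original / Compressed
= 1900 / 700 = 2.71:1


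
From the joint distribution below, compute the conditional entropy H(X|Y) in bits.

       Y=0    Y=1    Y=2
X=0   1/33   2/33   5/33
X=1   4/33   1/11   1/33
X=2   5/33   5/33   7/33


H(X|Y) = Σ_y p(y) H(X|Y=y)
  p(Y=0) = 10/33, H(X|Y=0) = 1.3610
  p(Y=1) = 10/33, H(X|Y=1) = 1.4855
  p(Y=2) = 13/33, H(X|Y=2) = 1.2957
H(X|Y) = 0.3030×1.3610 + 0.3030×1.4855 + 0.3939×1.2957 = 1.3730 bits


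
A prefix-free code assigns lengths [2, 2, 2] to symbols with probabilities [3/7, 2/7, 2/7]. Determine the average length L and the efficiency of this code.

Average length L = Σ p_i × l_i = 2.0000 bits
Entropy H = 1.5567 bits
Efficiency η = H/L × 100% = 77.83%


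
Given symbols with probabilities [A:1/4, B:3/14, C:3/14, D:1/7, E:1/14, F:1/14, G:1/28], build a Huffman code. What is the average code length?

Huffman tree construction:
Combine smallest probabilities repeatedly
Resulting codes:
  A: 10 (length 2)
  B: 00 (length 2)
  C: 01 (length 2)
  D: 110 (length 3)
  E: 11111 (length 5)
  F: 1110 (length 4)
  G: 11110 (length 5)
Average length = Σ p(s) × length(s) = 2.6071 bits


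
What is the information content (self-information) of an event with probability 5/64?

Information content I(x) = -log₂(p(x))
I = -log₂(5/64) = -log₂(0.0781)
I = 3.6781 bits


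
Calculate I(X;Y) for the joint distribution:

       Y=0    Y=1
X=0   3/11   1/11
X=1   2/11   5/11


H(X) = 0.9457, H(Y) = 0.9940, H(X,Y) = 1.7899
I(X;Y) = H(X) + H(Y) - H(X,Y) = 0.1498 bits


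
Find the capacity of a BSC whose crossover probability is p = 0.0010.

For BSC with error probability p:
C = 1 - H(p) where H(p) is binary entropy
H(0.0010) = -0.0010 × log₂(0.0010) - 0.9990 × log₂(0.9990)
H(p) = 0.0114
C = 1 - 0.0114 = 0.9886 bits/use


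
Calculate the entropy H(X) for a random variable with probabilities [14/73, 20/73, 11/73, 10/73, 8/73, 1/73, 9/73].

H(X) = -Σ p(x) log₂ p(x)
  -14/73 × log₂(14/73) = 0.4569
  -20/73 × log₂(20/73) = 0.5118
  -11/73 × log₂(11/73) = 0.4114
  -10/73 × log₂(10/73) = 0.3929
  -8/73 × log₂(8/73) = 0.3496
  -1/73 × log₂(1/73) = 0.0848
  -9/73 × log₂(9/73) = 0.3723
H(X) = 2.5796 bits


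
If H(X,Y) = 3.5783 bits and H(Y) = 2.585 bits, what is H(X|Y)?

Chain rule: H(X,Y) = H(X|Y) + H(Y)
H(X|Y) = H(X,Y) - H(Y) = 3.5783 - 2.585 = 0.9933 bits


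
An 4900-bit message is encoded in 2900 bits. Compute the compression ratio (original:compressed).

Compression ratio = Original / Compressed
= 4900 / 2900 = 1.69:1


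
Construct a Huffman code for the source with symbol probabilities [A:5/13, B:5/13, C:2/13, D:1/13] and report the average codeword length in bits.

Huffman tree construction:
Combine smallest probabilities repeatedly
Resulting codes:
  A: 11 (length 2)
  B: 0 (length 1)
  C: 101 (length 3)
  D: 100 (length 3)
Average length = Σ p(s) × length(s) = 1.8462 bits


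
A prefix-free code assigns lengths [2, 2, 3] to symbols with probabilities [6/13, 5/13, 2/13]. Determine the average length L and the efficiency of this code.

Average length L = Σ p_i × l_i = 2.1538 bits
Entropy H = 1.4605 bits
Efficiency η = H/L × 100% = 67.81%


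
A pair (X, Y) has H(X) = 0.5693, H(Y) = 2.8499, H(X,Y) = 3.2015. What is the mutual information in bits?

I(X;Y) = H(X) + H(Y) - H(X,Y)
I(X;Y) = 0.5693 + 2.8499 - 3.2015 = 0.2177 bits


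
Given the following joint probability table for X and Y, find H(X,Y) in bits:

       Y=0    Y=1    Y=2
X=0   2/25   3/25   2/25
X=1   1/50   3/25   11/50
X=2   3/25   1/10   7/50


H(X,Y) = -Σ p(x,y) log₂ p(x,y)
  p(0,0)=2/25: -0.0800 × log₂(0.0800) = 0.2915
  p(0,1)=3/25: -0.1200 × log₂(0.1200) = 0.3671
  p(0,2)=2/25: -0.0800 × log₂(0.0800) = 0.2915
  p(1,0)=1/50: -0.0200 × log₂(0.0200) = 0.1129
  p(1,1)=3/25: -0.1200 × log₂(0.1200) = 0.3671
  p(1,2)=11/50: -0.2200 × log₂(0.2200) = 0.4806
  p(2,0)=3/25: -0.1200 × log₂(0.1200) = 0.3671
  p(2,1)=1/10: -0.1000 × log₂(0.1000) = 0.3322
  p(2,2)=7/50: -0.1400 × log₂(0.1400) = 0.3971
H(X,Y) = 3.0070 bits


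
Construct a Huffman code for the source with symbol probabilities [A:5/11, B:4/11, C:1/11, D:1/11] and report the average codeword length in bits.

Huffman tree construction:
Combine smallest probabilities repeatedly
Resulting codes:
  A: 0 (length 1)
  B: 11 (length 2)
  C: 100 (length 3)
  D: 101 (length 3)
Average length = Σ p(s) × length(s) = 1.7273 bits


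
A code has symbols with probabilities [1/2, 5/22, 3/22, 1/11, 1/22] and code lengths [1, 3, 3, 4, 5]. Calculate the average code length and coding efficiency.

Average length L = Σ p_i × l_i = 2.1818 bits
Entropy H = 1.8950 bits
Efficiency η = H/L × 100% = 86.85%


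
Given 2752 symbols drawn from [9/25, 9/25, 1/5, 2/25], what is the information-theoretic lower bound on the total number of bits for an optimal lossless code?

Entropy H = 1.8171 bits/symbol
Minimum bits = H × n = 1.8171 × 2752
= 5000.73 bits


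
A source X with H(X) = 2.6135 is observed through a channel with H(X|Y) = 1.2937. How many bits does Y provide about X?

I(X;Y) = H(X) - H(X|Y)
I(X;Y) = 2.6135 - 1.2937 = 1.3198 bits


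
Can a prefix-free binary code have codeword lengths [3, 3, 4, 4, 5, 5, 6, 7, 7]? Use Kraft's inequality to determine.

Kraft inequality: Σ 2^(-l_i) ≤ 1 for prefix-free code
Calculating: 2^(-3) + 2^(-3) + 2^(-4) + 2^(-4) + 2^(-5) + 2^(-5) + 2^(-6) + 2^(-7) + 2^(-7)
= 0.125 + 0.125 + 0.0625 + 0.0625 + 0.03125 + 0.03125 + 0.015625 + 0.0078125 + 0.0078125
= 0.4688
Since 0.4688 ≤ 1, prefix-free code exists


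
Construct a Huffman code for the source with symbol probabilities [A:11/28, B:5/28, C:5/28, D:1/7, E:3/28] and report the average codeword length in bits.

Huffman tree construction:
Combine smallest probabilities repeatedly
Resulting codes:
  A: 0 (length 1)
  B: 110 (length 3)
  C: 111 (length 3)
  D: 101 (length 3)
  E: 100 (length 3)
Average length = Σ p(s) × length(s) = 2.2143 bits


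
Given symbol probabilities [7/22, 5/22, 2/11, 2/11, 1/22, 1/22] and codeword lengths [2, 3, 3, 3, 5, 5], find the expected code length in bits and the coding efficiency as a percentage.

Average length L = Σ p_i × l_i = 2.8636 bits
Entropy H = 2.3112 bits
Efficiency η = H/L × 100% = 80.71%


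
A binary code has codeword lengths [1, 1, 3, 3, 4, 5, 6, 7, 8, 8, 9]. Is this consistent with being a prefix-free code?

Kraft inequality: Σ 2^(-l_i) ≤ 1 for prefix-free code
Calculating: 2^(-1) + 2^(-1) + 2^(-3) + 2^(-3) + 2^(-4) + 2^(-5) + 2^(-6) + 2^(-7) + 2^(-8) + 2^(-8) + 2^(-9)
= 0.5 + 0.5 + 0.125 + 0.125 + 0.0625 + 0.03125 + 0.015625 + 0.0078125 + 0.00390625 + 0.00390625 + 0.001953125
= 1.3770
Since 1.3770 > 1, prefix-free code does not exist


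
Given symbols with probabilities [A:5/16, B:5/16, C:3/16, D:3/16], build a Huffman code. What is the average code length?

Huffman tree construction:
Combine smallest probabilities repeatedly
Resulting codes:
  A: 10 (length 2)
  B: 11 (length 2)
  C: 00 (length 2)
  D: 01 (length 2)
Average length = Σ p(s) × length(s) = 2.0000 bits


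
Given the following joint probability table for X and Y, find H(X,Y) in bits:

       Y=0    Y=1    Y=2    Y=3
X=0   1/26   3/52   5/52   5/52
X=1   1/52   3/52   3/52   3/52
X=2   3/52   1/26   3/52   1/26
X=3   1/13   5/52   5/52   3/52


H(X,Y) = -Σ p(x,y) log₂ p(x,y)
  p(0,0)=1/26: -0.0385 × log₂(0.0385) = 0.1808
  p(0,1)=3/52: -0.0577 × log₂(0.0577) = 0.2374
  p(0,2)=5/52: -0.0962 × log₂(0.0962) = 0.3249
  p(0,3)=5/52: -0.0962 × log₂(0.0962) = 0.3249
  p(1,0)=1/52: -0.0192 × log₂(0.0192) = 0.1096
  p(1,1)=3/52: -0.0577 × log₂(0.0577) = 0.2374
  p(1,2)=3/52: -0.0577 × log₂(0.0577) = 0.2374
  p(1,3)=3/52: -0.0577 × log₂(0.0577) = 0.2374
  p(2,0)=3/52: -0.0577 × log₂(0.0577) = 0.2374
  p(2,1)=1/26: -0.0385 × log₂(0.0385) = 0.1808
  p(2,2)=3/52: -0.0577 × log₂(0.0577) = 0.2374
  p(2,3)=1/26: -0.0385 × log₂(0.0385) = 0.1808
  p(3,0)=1/13: -0.0769 × log₂(0.0769) = 0.2846
  p(3,1)=5/52: -0.0962 × log₂(0.0962) = 0.3249
  p(3,2)=5/52: -0.0962 × log₂(0.0962) = 0.3249
  p(3,3)=3/52: -0.0577 × log₂(0.0577) = 0.2374
H(X,Y) = 3.8981 bits


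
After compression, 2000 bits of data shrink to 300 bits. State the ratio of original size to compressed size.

Compression ratio = Original / Compressed
= 2000 / 300 = 6.67:1


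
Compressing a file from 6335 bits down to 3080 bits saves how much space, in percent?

Space savings = (1 - Compressed/Original) × 100%
= (1 - 3080/6335) × 100%
= 51.38%


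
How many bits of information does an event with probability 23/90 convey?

Information content I(x) = -log₂(p(x))
I = -log₂(23/90) = -log₂(0.2556)
I = 1.9683 bits


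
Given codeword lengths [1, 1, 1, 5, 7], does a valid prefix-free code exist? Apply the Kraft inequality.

Kraft inequality: Σ 2^(-l_i) ≤ 1 for prefix-free code
Calculating: 2^(-1) + 2^(-1) + 2^(-1) + 2^(-5) + 2^(-7)
= 0.5 + 0.5 + 0.5 + 0.03125 + 0.0078125
= 1.5391
Since 1.5391 > 1, prefix-free code does not exist


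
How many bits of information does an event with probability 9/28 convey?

Information content I(x) = -log₂(p(x))
I = -log₂(9/28) = -log₂(0.3214)
I = 1.6374 bits


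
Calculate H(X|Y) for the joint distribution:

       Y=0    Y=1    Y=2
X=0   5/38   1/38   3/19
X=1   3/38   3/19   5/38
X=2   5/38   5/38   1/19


H(X|Y) = Σ_y p(y) H(X|Y=y)
  p(Y=0) = 13/38, H(X|Y=0) = 1.5486
  p(Y=1) = 6/19, H(X|Y=1) = 1.3250
  p(Y=2) = 13/38, H(X|Y=2) = 1.4605
H(X|Y) = 0.3421×1.5486 + 0.3158×1.3250 + 0.3421×1.4605 = 1.4478 bits


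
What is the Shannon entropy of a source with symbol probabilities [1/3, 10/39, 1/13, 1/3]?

H(X) = -Σ p(x) log₂ p(x)
  -1/3 × log₂(1/3) = 0.5283
  -10/39 × log₂(10/39) = 0.5035
  -1/13 × log₂(1/13) = 0.2846
  -1/3 × log₂(1/3) = 0.5283
H(X) = 1.8447 bits


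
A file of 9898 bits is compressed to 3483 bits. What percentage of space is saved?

Space savings = (1 - Compressed/Original) × 100%
= (1 - 3483/9898) × 100%
= 64.81%


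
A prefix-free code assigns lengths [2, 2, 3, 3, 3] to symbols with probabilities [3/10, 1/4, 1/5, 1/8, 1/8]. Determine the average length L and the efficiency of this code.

Average length L = Σ p_i × l_i = 2.4500 bits
Entropy H = 2.2355 bits
Efficiency η = H/L × 100% = 91.24%


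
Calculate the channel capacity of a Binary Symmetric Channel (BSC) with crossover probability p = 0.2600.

For BSC with error probability p:
C = 1 - H(p) where H(p) is binary entropy
H(0.2600) = -0.2600 × log₂(0.2600) - 0.7400 × log₂(0.7400)
H(p) = 0.8267
C = 1 - 0.8267 = 0.1733 bits/use


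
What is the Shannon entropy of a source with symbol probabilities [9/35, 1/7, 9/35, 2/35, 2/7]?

H(X) = -Σ p(x) log₂ p(x)
  -9/35 × log₂(9/35) = 0.5038
  -1/7 × log₂(1/7) = 0.4011
  -9/35 × log₂(9/35) = 0.5038
  -2/35 × log₂(2/35) = 0.2360
  -2/7 × log₂(2/7) = 0.5164
H(X) = 2.1611 bits
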